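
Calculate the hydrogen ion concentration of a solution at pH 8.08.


[H+] = 10^(-pH)
[H+] = 10^(-8.08)
[H+] = 8.318e-09 M

8.318e-09 M


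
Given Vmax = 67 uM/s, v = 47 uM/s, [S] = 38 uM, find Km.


Km = [S] * (Vmax - v) / v
Km = 38 * (67 - 47) / 47
Km = 16.1702 uM

16.1702 uM


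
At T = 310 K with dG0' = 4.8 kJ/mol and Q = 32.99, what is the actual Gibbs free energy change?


dG = dG0' + RT * ln(Q) / 1000
dG = 4.8 + 8.314 * 310 * ln(32.99) / 1000
dG = 13.8109 kJ/mol

13.8109 kJ/mol


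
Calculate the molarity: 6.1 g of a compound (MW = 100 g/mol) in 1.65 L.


C = (mass / MW) / volume
C = (6.1 / 100) / 1.65
C = 0.037 M

0.037 M


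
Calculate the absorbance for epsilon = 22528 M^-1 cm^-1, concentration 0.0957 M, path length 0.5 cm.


A = epsilon * c * l
A = 22528 * 0.0957 * 0.5
A = 1077.9648

1077.9648


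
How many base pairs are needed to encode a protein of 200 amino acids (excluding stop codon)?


Each amino acid = 1 codon = 3 bp
bp = 200 * 3 = 600 bp

600 bp


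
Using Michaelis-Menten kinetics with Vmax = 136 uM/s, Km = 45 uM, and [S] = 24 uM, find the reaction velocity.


v = Vmax * [S] / (Km + [S])
v = 136 * 24 / (45 + 24)
v = 47.3043 uM/s

47.3043 uM/s


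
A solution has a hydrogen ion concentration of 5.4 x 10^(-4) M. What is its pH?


pH = -log10([H+])
pH = -log10(5.4 x 10^(-4))
pH = 3.2676

3.2676


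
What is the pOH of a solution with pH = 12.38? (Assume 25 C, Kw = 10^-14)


pOH = 14 - pH
pOH = 14 - 12.38
pOH = 1.62

1.62


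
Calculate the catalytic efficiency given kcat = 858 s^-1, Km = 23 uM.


Catalytic efficiency = kcat / Km
= 858 / 23
= 37.3043 uM^-1*s^-1

37.3043 uM^-1*s^-1


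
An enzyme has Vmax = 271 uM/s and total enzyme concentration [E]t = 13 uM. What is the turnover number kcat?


kcat = Vmax / [E]t
kcat = 271 / 13
kcat = 20.8462 s^-1

20.8462 s^-1


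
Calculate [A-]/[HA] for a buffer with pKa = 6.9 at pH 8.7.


[A-]/[HA] = 10^(pH - pKa)
= 10^(8.7 - 6.9)
= 63.0957

63.0957


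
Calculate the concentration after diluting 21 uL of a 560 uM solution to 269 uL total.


C2 = C1 * V1 / V2
C2 = 560 * 21 / 269
C2 = 43.7175 uM

43.7175 uM


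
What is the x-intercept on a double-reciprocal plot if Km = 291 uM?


x-intercept = -1/Km
= -1/291
= -0.0034 1/uM

-0.0034 1/uM


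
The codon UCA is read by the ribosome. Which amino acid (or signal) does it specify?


Standard genetic code lookup.
Codon UCA -> Ser

Ser


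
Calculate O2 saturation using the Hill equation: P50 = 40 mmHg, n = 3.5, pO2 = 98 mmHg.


Y = pO2^n / (P50^n + pO2^n)
Y = 98^3.5 / (40^3.5 + 98^3.5)
Y = 95.84%

95.84%


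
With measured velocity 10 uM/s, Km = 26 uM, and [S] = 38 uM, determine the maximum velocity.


Vmax = v * (Km + [S]) / [S]
Vmax = 10 * (26 + 38) / 38
Vmax = 16.8421 uM/s

16.8421 uM/s


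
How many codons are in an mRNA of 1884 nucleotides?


codons = nucleotides / 3
codons = 1884 / 3 = 628

628


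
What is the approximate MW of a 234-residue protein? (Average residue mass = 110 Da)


MW = n_residues * 110 Da
MW = 234 * 110
MW = 25740 Da

25740 Da


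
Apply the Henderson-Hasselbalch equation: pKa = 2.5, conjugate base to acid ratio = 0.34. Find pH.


pH = pKa + log10([A-]/[HA])
pH = 2.5 + log10(0.34)
pH = 2.0315

2.0315


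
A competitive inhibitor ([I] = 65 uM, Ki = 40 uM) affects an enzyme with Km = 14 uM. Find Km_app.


Km_app = Km * (1 + [I]/Ki)
Km_app = 14 * (1 + 65/40)
Km_app = 36.75 uM

36.75 uM


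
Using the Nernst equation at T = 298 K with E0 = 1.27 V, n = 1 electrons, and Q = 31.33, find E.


E = E0 - (RT/nF) * ln(Q)
E = 1.27 - (8.314 * 298 / (1 * 96485)) * ln(31.33)
E = 1.1815 V

1.1815 V


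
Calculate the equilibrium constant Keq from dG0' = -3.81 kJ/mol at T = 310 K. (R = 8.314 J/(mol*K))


Keq = exp(-dG0 * 1000 / (R * T))
Keq = exp(-(-3.81) * 1000 / (8.314 * 310))
Keq = 4.3853

4.3853


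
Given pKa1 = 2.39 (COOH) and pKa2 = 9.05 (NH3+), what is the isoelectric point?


pI = (pKa1 + pKa2) / 2
pI = (2.39 + 9.05) / 2
pI = 5.72

5.72


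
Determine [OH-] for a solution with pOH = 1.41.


[OH-] = 10^(-pOH)
[OH-] = 10^(-1.41)
[OH-] = 0.0389 M

0.0389 M


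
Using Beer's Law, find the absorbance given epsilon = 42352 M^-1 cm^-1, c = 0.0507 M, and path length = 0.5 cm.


A = epsilon * c * l
A = 42352 * 0.0507 * 0.5
A = 1073.6232

1073.6232


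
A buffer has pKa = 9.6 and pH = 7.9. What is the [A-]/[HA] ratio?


[A-]/[HA] = 10^(pH - pKa)
= 10^(7.9 - 9.6)
= 0.02

0.02


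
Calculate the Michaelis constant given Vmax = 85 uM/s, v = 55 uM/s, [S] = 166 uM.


Km = [S] * (Vmax - v) / v
Km = 166 * (85 - 55) / 55
Km = 90.5455 uM

90.5455 uM


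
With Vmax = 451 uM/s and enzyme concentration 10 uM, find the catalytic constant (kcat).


kcat = Vmax / [E]t
kcat = 451 / 10
kcat = 45.1 s^-1

45.1 s^-1


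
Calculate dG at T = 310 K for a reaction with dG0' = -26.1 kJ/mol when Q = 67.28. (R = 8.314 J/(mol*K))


dG = dG0' + RT * ln(Q) / 1000
dG = -26.1 + 8.314 * 310 * ln(67.28) / 1000
dG = -15.2523 kJ/mol

-15.2523 kJ/mol


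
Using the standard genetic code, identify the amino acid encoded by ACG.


Standard genetic code lookup.
Codon ACG -> Thr

Thr


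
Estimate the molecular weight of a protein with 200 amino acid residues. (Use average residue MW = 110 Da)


MW = n_residues * 110 Da
MW = 200 * 110
MW = 22000 Da

22000 Da


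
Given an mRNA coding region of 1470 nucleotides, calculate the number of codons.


codons = nucleotides / 3
codons = 1470 / 3 = 490

490


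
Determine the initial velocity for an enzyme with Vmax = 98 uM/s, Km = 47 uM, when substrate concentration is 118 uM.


v = Vmax * [S] / (Km + [S])
v = 98 * 118 / (47 + 118)
v = 70.0848 uM/s

70.0848 uM/s


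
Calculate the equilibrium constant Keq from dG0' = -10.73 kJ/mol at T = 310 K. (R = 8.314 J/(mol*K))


Keq = exp(-dG0 * 1000 / (R * T))
Keq = exp(-(-10.73) * 1000 / (8.314 * 310))
Keq = 64.2773

64.2773


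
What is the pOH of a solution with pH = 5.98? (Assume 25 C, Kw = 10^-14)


pOH = 14 - pH
pOH = 14 - 5.98
pOH = 8.02

8.02


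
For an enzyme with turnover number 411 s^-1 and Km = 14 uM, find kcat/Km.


Catalytic efficiency = kcat / Km
= 411 / 14
= 29.3571 uM^-1*s^-1

29.3571 uM^-1*s^-1


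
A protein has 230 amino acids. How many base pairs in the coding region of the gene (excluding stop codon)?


Each amino acid = 1 codon = 3 bp
bp = 230 * 3 = 690 bp

690 bp


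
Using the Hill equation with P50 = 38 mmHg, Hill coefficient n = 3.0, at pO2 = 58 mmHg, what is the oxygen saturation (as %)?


Y = pO2^n / (P50^n + pO2^n)
Y = 58^3.0 / (38^3.0 + 58^3.0)
Y = 78.05%

78.05%


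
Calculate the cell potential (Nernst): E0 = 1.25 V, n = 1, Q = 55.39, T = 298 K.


E = E0 - (RT/nF) * ln(Q)
E = 1.25 - (8.314 * 298 / (1 * 96485)) * ln(55.39)
E = 1.1469 V

1.1469 V


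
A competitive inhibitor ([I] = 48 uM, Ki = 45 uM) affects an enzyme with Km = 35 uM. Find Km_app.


Km_app = Km * (1 + [I]/Ki)
Km_app = 35 * (1 + 48/45)
Km_app = 72.3333 uM

72.3333 uM


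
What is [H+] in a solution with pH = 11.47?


[H+] = 10^(-pH)
[H+] = 10^(-11.47)
[H+] = 3.388e-12 M

3.388e-12 M


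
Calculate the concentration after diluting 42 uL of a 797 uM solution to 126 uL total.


C2 = C1 * V1 / V2
C2 = 797 * 42 / 126
C2 = 265.6667 uM

265.6667 uM


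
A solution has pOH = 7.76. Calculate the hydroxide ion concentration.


[OH-] = 10^(-pOH)
[OH-] = 10^(-7.76)
[OH-] = 1.738e-08 M

1.738e-08 M


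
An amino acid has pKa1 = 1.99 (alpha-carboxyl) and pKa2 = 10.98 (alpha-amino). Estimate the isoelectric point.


pI = (pKa1 + pKa2) / 2
pI = (1.99 + 10.98) / 2
pI = 6.485

6.485


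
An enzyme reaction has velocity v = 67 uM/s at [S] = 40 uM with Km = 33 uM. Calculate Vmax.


Vmax = v * (Km + [S]) / [S]
Vmax = 67 * (33 + 40) / 40
Vmax = 122.275 uM/s

122.275 uM/s


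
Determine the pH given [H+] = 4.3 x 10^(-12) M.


pH = -log10([H+])
pH = -log10(4.3 x 10^(-12))
pH = 11.3665

11.3665


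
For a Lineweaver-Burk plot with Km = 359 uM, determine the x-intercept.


x-intercept = -1/Km
= -1/359
= -0.0028 1/uM

-0.0028 1/uM


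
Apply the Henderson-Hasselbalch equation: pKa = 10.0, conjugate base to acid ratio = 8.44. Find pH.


pH = pKa + log10([A-]/[HA])
pH = 10.0 + log10(8.44)
pH = 10.9263

10.9263


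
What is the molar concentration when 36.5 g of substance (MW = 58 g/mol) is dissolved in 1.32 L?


C = (mass / MW) / volume
C = (36.5 / 58) / 1.32
C = 0.4768 M

0.4768 M


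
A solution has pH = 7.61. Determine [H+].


[H+] = 10^(-pH)
[H+] = 10^(-7.61)
[H+] = 2.455e-08 M

2.455e-08 M


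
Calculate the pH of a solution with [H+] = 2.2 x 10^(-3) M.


pH = -log10([H+])
pH = -log10(2.2 x 10^(-3))
pH = 2.6576

2.6576


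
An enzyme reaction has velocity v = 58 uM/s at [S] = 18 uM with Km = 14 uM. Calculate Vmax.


Vmax = v * (Km + [S]) / [S]
Vmax = 58 * (14 + 18) / 18
Vmax = 103.1111 uM/s

103.1111 uM/s


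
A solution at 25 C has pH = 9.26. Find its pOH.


pOH = 14 - pH
pOH = 14 - 9.26
pOH = 4.74

4.74


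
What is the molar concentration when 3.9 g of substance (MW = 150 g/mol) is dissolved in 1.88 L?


C = (mass / MW) / volume
C = (3.9 / 150) / 1.88
C = 0.0138 M

0.0138 M


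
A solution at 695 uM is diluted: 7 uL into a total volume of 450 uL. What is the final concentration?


C2 = C1 * V1 / V2
C2 = 695 * 7 / 450
C2 = 10.8111 uM

10.8111 uM


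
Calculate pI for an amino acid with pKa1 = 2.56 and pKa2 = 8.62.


pI = (pKa1 + pKa2) / 2
pI = (2.56 + 8.62) / 2
pI = 5.59

5.59


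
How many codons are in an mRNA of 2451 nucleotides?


codons = nucleotides / 3
codons = 2451 / 3 = 817

817


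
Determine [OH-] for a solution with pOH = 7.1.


[OH-] = 10^(-pOH)
[OH-] = 10^(-7.1)
[OH-] = 7.943e-08 M

7.943e-08 M


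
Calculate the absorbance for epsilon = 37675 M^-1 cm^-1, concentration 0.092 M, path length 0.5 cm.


A = epsilon * c * l
A = 37675 * 0.092 * 0.5
A = 1733.05

1733.05


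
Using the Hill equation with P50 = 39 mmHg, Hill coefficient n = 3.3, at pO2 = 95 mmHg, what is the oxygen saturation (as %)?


Y = pO2^n / (P50^n + pO2^n)
Y = 95^3.3 / (39^3.3 + 95^3.3)
Y = 94.97%

94.97%


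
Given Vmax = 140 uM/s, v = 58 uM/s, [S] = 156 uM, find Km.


Km = [S] * (Vmax - v) / v
Km = 156 * (140 - 58) / 58
Km = 220.5517 uM

220.5517 uM


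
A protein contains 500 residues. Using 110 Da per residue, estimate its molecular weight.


MW = n_residues * 110 Da
MW = 500 * 110
MW = 55000 Da

55000 Da


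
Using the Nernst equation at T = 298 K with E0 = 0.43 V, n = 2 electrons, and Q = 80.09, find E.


E = E0 - (RT/nF) * ln(Q)
E = 0.43 - (8.314 * 298 / (2 * 96485)) * ln(80.09)
E = 0.3737 V

0.3737 V


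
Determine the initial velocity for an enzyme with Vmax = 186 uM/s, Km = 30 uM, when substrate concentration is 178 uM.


v = Vmax * [S] / (Km + [S])
v = 186 * 178 / (30 + 178)
v = 159.1731 uM/s

159.1731 uM/s


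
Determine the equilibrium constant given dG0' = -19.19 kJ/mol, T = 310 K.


Keq = exp(-dG0 * 1000 / (R * T))
Keq = exp(-(-19.19) * 1000 / (8.314 * 310))
Keq = 1712.4169

1712.4169


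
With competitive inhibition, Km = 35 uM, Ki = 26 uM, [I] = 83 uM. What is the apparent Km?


Km_app = Km * (1 + [I]/Ki)
Km_app = 35 * (1 + 83/26)
Km_app = 146.7308 uM

146.7308 uM


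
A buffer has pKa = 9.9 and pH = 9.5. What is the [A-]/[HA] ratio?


[A-]/[HA] = 10^(pH - pKa)
= 10^(9.5 - 9.9)
= 0.3981

0.3981


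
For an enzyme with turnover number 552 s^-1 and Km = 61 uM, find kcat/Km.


Catalytic efficiency = kcat / Km
= 552 / 61
= 9.0492 uM^-1*s^-1

9.0492 uM^-1*s^-1


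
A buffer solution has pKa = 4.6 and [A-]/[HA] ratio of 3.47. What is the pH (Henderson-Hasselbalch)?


pH = pKa + log10([A-]/[HA])
pH = 4.6 + log10(3.47)
pH = 5.1403

5.1403


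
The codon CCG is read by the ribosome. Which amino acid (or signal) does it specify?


Standard genetic code lookup.
Codon CCG -> Pro

Pro


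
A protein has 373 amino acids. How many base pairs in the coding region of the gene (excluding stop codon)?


Each amino acid = 1 codon = 3 bp
bp = 373 * 3 = 1119 bp

1119 bp


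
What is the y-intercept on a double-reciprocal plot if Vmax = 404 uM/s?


y-intercept = 1/Vmax
= 1/404
= 0.0025 s/uM

0.0025 s/uM


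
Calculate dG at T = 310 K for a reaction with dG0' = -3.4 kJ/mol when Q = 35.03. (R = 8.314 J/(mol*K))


dG = dG0' + RT * ln(Q) / 1000
dG = -3.4 + 8.314 * 310 * ln(35.03) / 1000
dG = 5.7655 kJ/mol

5.7655 kJ/mol


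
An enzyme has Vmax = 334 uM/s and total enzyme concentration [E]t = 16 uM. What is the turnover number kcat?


kcat = Vmax / [E]t
kcat = 334 / 16
kcat = 20.875 s^-1

20.875 s^-1


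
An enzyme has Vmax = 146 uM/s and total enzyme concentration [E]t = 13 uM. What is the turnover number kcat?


kcat = Vmax / [E]t
kcat = 146 / 13
kcat = 11.2308 s^-1

11.2308 s^-1


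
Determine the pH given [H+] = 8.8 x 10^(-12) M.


pH = -log10([H+])
pH = -log10(8.8 x 10^(-12))
pH = 11.0555

11.0555


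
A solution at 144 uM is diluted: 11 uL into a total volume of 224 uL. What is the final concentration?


C2 = C1 * V1 / V2
C2 = 144 * 11 / 224
C2 = 7.0714 uM

7.0714 uM


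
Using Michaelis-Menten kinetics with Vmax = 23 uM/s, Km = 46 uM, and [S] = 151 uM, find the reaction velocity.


v = Vmax * [S] / (Km + [S])
v = 23 * 151 / (46 + 151)
v = 17.6294 uM/s

17.6294 uM/s


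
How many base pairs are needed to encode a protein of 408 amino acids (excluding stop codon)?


Each amino acid = 1 codon = 3 bp
bp = 408 * 3 = 1224 bp

1224 bp


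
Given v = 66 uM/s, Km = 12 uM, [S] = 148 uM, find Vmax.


Vmax = v * (Km + [S]) / [S]
Vmax = 66 * (12 + 148) / 148
Vmax = 71.3514 uM/s

71.3514 uM/s


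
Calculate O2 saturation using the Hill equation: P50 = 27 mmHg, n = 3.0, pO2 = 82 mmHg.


Y = pO2^n / (P50^n + pO2^n)
Y = 82^3.0 / (27^3.0 + 82^3.0)
Y = 96.55%

96.55%


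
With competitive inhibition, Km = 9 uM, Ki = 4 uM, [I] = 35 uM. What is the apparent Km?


Km_app = Km * (1 + [I]/Ki)
Km_app = 9 * (1 + 35/4)
Km_app = 87.75 uM

87.75 uM


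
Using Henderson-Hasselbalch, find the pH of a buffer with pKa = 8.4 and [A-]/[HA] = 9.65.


pH = pKa + log10([A-]/[HA])
pH = 8.4 + log10(9.65)
pH = 9.3845

9.3845


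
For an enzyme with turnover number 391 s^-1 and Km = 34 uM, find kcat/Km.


Catalytic efficiency = kcat / Km
= 391 / 34
= 11.5 uM^-1*s^-1

11.5 uM^-1*s^-1


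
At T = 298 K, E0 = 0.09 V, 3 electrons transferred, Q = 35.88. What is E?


E = E0 - (RT/nF) * ln(Q)
E = 0.09 - (8.314 * 298 / (3 * 96485)) * ln(35.88)
E = 0.0594 V

0.0594 V


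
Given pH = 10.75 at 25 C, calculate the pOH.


pOH = 14 - pH
pOH = 14 - 10.75
pOH = 3.25

3.25


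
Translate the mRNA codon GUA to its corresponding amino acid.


Standard genetic code lookup.
Codon GUA -> Val

Val


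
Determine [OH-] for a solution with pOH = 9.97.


[OH-] = 10^(-pOH)
[OH-] = 10^(-9.97)
[OH-] = 1.072e-10 M

1.072e-10 M


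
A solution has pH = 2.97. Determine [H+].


[H+] = 10^(-pH)
[H+] = 10^(-2.97)
[H+] = 0.0011 M

0.0011 M


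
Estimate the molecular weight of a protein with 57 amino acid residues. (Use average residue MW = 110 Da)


MW = n_residues * 110 Da
MW = 57 * 110
MW = 6270 Da

6270 Da


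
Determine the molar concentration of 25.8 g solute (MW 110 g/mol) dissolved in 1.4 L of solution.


C = (mass / MW) / volume
C = (25.8 / 110) / 1.4
C = 0.1675 M

0.1675 M


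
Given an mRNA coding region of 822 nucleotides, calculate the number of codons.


codons = nucleotides / 3
codons = 822 / 3 = 274

274


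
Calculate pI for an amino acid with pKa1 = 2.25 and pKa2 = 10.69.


pI = (pKa1 + pKa2) / 2
pI = (2.25 + 10.69) / 2
pI = 6.47

6.47


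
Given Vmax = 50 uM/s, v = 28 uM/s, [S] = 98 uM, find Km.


Km = [S] * (Vmax - v) / v
Km = 98 * (50 - 28) / 28
Km = 77.0 uM

77.0 uM


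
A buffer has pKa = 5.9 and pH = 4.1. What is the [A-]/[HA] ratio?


[A-]/[HA] = 10^(pH - pKa)
= 10^(4.1 - 5.9)
= 0.0158

0.0158


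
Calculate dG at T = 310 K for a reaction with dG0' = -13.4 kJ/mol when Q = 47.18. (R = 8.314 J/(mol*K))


dG = dG0' + RT * ln(Q) / 1000
dG = -13.4 + 8.314 * 310 * ln(47.18) / 1000
dG = -3.467 kJ/mol

-3.467 kJ/mol


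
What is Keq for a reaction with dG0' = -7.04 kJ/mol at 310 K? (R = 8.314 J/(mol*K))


Keq = exp(-dG0 * 1000 / (R * T))
Keq = exp(-(-7.04) * 1000 / (8.314 * 310))
Keq = 15.3559

15.3559


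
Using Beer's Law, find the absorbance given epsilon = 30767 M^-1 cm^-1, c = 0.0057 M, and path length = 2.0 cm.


A = epsilon * c * l
A = 30767 * 0.0057 * 2.0
A = 350.7438

350.7438


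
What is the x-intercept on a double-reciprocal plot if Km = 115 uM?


x-intercept = -1/Km
= -1/115
= -0.0087 1/uM

-0.0087 1/uM


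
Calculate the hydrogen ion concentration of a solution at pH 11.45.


[H+] = 10^(-pH)
[H+] = 10^(-11.45)
[H+] = 3.548e-12 M

3.548e-12 M


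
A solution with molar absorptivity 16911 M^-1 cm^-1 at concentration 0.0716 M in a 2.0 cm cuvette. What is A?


A = epsilon * c * l
A = 16911 * 0.0716 * 2.0
A = 2421.6552

2421.6552


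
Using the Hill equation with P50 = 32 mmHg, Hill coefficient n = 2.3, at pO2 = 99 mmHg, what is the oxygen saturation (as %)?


Y = pO2^n / (P50^n + pO2^n)
Y = 99^2.3 / (32^2.3 + 99^2.3)
Y = 93.07%

93.07%


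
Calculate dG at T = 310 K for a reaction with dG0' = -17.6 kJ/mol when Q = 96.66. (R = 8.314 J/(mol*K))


dG = dG0' + RT * ln(Q) / 1000
dG = -17.6 + 8.314 * 310 * ln(96.66) / 1000
dG = -5.8185 kJ/mol

-5.8185 kJ/mol


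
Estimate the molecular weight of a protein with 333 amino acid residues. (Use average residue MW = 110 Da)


MW = n_residues * 110 Da
MW = 333 * 110
MW = 36630 Da

36630 Da


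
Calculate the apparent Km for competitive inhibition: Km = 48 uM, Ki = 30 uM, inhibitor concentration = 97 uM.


Km_app = Km * (1 + [I]/Ki)
Km_app = 48 * (1 + 97/30)
Km_app = 203.2 uM

203.2 uM


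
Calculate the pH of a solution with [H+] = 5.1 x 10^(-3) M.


pH = -log10([H+])
pH = -log10(5.1 x 10^(-3))
pH = 2.2924

2.2924


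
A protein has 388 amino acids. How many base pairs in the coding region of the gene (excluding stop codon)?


Each amino acid = 1 codon = 3 bp
bp = 388 * 3 = 1164 bp

1164 bp


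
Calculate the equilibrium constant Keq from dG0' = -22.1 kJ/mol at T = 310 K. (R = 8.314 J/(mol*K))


Keq = exp(-dG0 * 1000 / (R * T))
Keq = exp(-(-22.1) * 1000 / (8.314 * 310))
Keq = 5296.1324

5296.1324


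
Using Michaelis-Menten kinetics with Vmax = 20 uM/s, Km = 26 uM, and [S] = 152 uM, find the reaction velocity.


v = Vmax * [S] / (Km + [S])
v = 20 * 152 / (26 + 152)
v = 17.0787 uM/s

17.0787 uM/s


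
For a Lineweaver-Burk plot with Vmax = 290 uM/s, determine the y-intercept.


y-intercept = 1/Vmax
= 1/290
= 0.0034 s/uM

0.0034 s/uM


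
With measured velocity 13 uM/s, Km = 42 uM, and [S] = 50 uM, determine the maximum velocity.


Vmax = v * (Km + [S]) / [S]
Vmax = 13 * (42 + 50) / 50
Vmax = 23.92 uM/s

23.92 uM/s


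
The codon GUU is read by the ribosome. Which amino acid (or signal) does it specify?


Standard genetic code lookup.
Codon GUU -> Val

Val


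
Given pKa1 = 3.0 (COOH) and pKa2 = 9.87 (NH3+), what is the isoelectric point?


pI = (pKa1 + pKa2) / 2
pI = (3.0 + 9.87) / 2
pI = 6.435

6.435


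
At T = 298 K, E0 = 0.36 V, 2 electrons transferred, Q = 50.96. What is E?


E = E0 - (RT/nF) * ln(Q)
E = 0.36 - (8.314 * 298 / (2 * 96485)) * ln(50.96)
E = 0.3095 V

0.3095 V


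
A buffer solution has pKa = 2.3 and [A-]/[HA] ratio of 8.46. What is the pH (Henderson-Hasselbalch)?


pH = pKa + log10([A-]/[HA])
pH = 2.3 + log10(8.46)
pH = 3.2274

3.2274


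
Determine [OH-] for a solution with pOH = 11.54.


[OH-] = 10^(-pOH)
[OH-] = 10^(-11.54)
[OH-] = 2.884e-12 M

2.884e-12 M


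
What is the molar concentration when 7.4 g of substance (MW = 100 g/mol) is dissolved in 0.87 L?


C = (mass / MW) / volume
C = (7.4 / 100) / 0.87
C = 0.0851 M

0.0851 M


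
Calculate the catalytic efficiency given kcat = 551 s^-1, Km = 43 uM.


Catalytic efficiency = kcat / Km
= 551 / 43
= 12.814 uM^-1*s^-1

12.814 uM^-1*s^-1


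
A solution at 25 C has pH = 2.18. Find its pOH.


pOH = 14 - pH
pOH = 14 - 2.18
pOH = 11.82

11.82


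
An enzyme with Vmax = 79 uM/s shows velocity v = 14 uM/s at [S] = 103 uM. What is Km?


Km = [S] * (Vmax - v) / v
Km = 103 * (79 - 14) / 14
Km = 478.2143 uM

478.2143 uM


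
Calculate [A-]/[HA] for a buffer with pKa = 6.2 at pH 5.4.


[A-]/[HA] = 10^(pH - pKa)
= 10^(5.4 - 6.2)
= 0.1585

0.1585


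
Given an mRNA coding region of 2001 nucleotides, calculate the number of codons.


codons = nucleotides / 3
codons = 2001 / 3 = 667

667


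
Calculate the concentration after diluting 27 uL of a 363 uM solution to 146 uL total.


C2 = C1 * V1 / V2
C2 = 363 * 27 / 146
C2 = 67.1301 uM

67.1301 uM


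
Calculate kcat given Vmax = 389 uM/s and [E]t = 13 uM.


kcat = Vmax / [E]t
kcat = 389 / 13
kcat = 29.9231 s^-1

29.9231 s^-1


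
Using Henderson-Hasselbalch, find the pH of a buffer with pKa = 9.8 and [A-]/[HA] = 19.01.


pH = pKa + log10([A-]/[HA])
pH = 9.8 + log10(19.01)
pH = 11.079

11.079


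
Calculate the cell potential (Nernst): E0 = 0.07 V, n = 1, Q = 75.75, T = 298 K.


E = E0 - (RT/nF) * ln(Q)
E = 0.07 - (8.314 * 298 / (1 * 96485)) * ln(75.75)
E = -0.0411 V

-0.0411 V


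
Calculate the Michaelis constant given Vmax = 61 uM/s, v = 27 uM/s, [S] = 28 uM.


Km = [S] * (Vmax - v) / v
Km = 28 * (61 - 27) / 27
Km = 35.2593 uM

35.2593 uM


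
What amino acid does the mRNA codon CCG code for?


Standard genetic code lookup.
Codon CCG -> Pro

Pro


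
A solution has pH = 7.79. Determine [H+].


[H+] = 10^(-pH)
[H+] = 10^(-7.79)
[H+] = 1.622e-08 M

1.622e-08 M


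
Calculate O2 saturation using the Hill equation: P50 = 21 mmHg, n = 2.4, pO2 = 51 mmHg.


Y = pO2^n / (P50^n + pO2^n)
Y = 51^2.4 / (21^2.4 + 51^2.4)
Y = 89.37%

89.37%


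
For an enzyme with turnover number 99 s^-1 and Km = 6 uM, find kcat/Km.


Catalytic efficiency = kcat / Km
= 99 / 6
= 16.5 uM^-1*s^-1

16.5 uM^-1*s^-1


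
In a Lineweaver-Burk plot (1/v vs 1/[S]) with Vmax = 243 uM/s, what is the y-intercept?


y-intercept = 1/Vmax
= 1/243
= 0.0041 s/uM

0.0041 s/uM


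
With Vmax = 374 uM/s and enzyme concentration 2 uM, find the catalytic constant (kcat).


kcat = Vmax / [E]t
kcat = 374 / 2
kcat = 187.0 s^-1

187.0 s^-1


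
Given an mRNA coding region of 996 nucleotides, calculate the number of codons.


codons = nucleotides / 3
codons = 996 / 3 = 332

332


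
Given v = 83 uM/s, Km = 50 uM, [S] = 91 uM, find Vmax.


Vmax = v * (Km + [S]) / [S]
Vmax = 83 * (50 + 91) / 91
Vmax = 128.6044 uM/s

128.6044 uM/s


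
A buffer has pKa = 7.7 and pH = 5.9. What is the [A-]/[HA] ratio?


[A-]/[HA] = 10^(pH - pKa)
= 10^(5.9 - 7.7)
= 0.0158

0.0158


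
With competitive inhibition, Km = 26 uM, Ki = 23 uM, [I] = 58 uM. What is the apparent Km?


Km_app = Km * (1 + [I]/Ki)
Km_app = 26 * (1 + 58/23)
Km_app = 91.5652 uM

91.5652 uM


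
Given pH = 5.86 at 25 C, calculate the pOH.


pOH = 14 - pH
pOH = 14 - 5.86
pOH = 8.14

8.14


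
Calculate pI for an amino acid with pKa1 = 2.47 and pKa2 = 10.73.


pI = (pKa1 + pKa2) / 2
pI = (2.47 + 10.73) / 2
pI = 6.6

6.6


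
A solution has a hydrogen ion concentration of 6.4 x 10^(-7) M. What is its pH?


pH = -log10([H+])
pH = -log10(6.4 x 10^(-7))
pH = 6.1938

6.1938


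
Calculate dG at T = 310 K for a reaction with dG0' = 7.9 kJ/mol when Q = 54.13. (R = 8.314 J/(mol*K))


dG = dG0' + RT * ln(Q) / 1000
dG = 7.9 + 8.314 * 310 * ln(54.13) / 1000
dG = 18.1872 kJ/mol

18.1872 kJ/mol


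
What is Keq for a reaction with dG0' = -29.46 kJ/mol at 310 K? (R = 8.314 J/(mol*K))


Keq = exp(-dG0 * 1000 / (R * T))
Keq = exp(-(-29.46) * 1000 / (8.314 * 310))
Keq = 92077.8295

92077.8295


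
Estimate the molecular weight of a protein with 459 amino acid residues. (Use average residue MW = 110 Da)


MW = n_residues * 110 Da
MW = 459 * 110
MW = 50490 Da

50490 Da


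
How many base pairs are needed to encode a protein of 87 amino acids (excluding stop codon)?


Each amino acid = 1 codon = 3 bp
bp = 87 * 3 = 261 bp

261 bp


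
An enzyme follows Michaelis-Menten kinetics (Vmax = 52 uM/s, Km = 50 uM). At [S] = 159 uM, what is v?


v = Vmax * [S] / (Km + [S])
v = 52 * 159 / (50 + 159)
v = 39.5598 uM/s

39.5598 uM/s


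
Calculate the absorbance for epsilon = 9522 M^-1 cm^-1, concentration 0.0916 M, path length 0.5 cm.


A = epsilon * c * l
A = 9522 * 0.0916 * 0.5
A = 436.1076

436.1076


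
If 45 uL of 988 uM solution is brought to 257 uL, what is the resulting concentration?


C2 = C1 * V1 / V2
C2 = 988 * 45 / 257
C2 = 172.9961 uM

172.9961 uM


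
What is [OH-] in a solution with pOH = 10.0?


[OH-] = 10^(-pOH)
[OH-] = 10^(-10.0)
[OH-] = 1.000e-10 M

1.000e-10 M


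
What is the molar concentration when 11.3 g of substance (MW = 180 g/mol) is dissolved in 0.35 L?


C = (mass / MW) / volume
C = (11.3 / 180) / 0.35
C = 0.1794 M

0.1794 M


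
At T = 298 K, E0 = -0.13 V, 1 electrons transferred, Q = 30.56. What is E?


E = E0 - (RT/nF) * ln(Q)
E = -0.13 - (8.314 * 298 / (1 * 96485)) * ln(30.56)
E = -0.2178 V

-0.2178 V


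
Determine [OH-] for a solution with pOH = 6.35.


[OH-] = 10^(-pOH)
[OH-] = 10^(-6.35)
[OH-] = 4.467e-07 M

4.467e-07 M


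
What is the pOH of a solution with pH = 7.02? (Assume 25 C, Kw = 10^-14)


pOH = 14 - pH
pOH = 14 - 7.02
pOH = 6.98

6.98


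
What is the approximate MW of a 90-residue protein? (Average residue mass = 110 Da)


MW = n_residues * 110 Da
MW = 90 * 110
MW = 9900 Da

9900 Da


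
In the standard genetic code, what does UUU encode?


Standard genetic code lookup.
Codon UUU -> Phe

Phe


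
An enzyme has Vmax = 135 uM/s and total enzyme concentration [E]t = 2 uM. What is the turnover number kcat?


kcat = Vmax / [E]t
kcat = 135 / 2
kcat = 67.5 s^-1

67.5 s^-1


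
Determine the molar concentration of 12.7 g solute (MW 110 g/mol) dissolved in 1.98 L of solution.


C = (mass / MW) / volume
C = (12.7 / 110) / 1.98
C = 0.0583 M

0.0583 M


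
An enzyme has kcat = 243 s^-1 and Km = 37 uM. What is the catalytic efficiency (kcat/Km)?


Catalytic efficiency = kcat / Km
= 243 / 37
= 6.5676 uM^-1*s^-1

6.5676 uM^-1*s^-1


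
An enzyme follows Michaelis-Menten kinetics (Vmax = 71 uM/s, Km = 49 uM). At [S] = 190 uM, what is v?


v = Vmax * [S] / (Km + [S])
v = 71 * 190 / (49 + 190)
v = 56.4435 uM/s

56.4435 uM/s


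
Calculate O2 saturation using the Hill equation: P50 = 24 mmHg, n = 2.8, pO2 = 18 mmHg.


Y = pO2^n / (P50^n + pO2^n)
Y = 18^2.8 / (24^2.8 + 18^2.8)
Y = 30.88%

30.88%


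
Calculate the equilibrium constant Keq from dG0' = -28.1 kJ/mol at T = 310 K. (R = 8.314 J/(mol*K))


Keq = exp(-dG0 * 1000 / (R * T))
Keq = exp(-(-28.1) * 1000 / (8.314 * 310))
Keq = 54323.5792

54323.5792


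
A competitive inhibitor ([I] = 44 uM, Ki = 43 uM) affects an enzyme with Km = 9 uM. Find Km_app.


Km_app = Km * (1 + [I]/Ki)
Km_app = 9 * (1 + 44/43)
Km_app = 18.2093 uM

18.2093 uM


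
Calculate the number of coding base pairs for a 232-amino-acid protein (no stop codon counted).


Each amino acid = 1 codon = 3 bp
bp = 232 * 3 = 696 bp

696 bp


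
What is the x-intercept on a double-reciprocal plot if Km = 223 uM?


x-intercept = -1/Km
= -1/223
= -0.0045 1/uM

-0.0045 1/uM


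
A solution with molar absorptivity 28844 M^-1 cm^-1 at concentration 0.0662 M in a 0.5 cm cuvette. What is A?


A = epsilon * c * l
A = 28844 * 0.0662 * 0.5
A = 954.7364

954.7364


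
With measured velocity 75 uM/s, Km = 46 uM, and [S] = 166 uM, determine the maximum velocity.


Vmax = v * (Km + [S]) / [S]
Vmax = 75 * (46 + 166) / 166
Vmax = 95.7831 uM/s

95.7831 uM/s


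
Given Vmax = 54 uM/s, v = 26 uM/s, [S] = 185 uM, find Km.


Km = [S] * (Vmax - v) / v
Km = 185 * (54 - 26) / 26
Km = 199.2308 uM

199.2308 uM


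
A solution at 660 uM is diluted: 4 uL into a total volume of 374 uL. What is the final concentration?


C2 = C1 * V1 / V2
C2 = 660 * 4 / 374
C2 = 7.0588 uM

7.0588 uM


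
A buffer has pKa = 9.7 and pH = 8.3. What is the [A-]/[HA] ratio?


[A-]/[HA] = 10^(pH - pKa)
= 10^(8.3 - 9.7)
= 0.0398

0.0398


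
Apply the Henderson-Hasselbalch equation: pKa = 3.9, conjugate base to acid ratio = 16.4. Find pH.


pH = pKa + log10([A-]/[HA])
pH = 3.9 + log10(16.4)
pH = 5.1148

5.1148


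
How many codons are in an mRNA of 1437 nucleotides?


codons = nucleotides / 3
codons = 1437 / 3 = 479

479


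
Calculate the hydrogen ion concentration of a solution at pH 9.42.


[H+] = 10^(-pH)
[H+] = 10^(-9.42)
[H+] = 3.802e-10 M

3.802e-10 M


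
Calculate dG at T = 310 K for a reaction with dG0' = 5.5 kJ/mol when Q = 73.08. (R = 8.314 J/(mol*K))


dG = dG0' + RT * ln(Q) / 1000
dG = 5.5 + 8.314 * 310 * ln(73.08) / 1000
dG = 16.5608 kJ/mol

16.5608 kJ/mol


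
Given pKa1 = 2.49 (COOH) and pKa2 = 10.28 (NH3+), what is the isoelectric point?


pI = (pKa1 + pKa2) / 2
pI = (2.49 + 10.28) / 2
pI = 6.385

6.385


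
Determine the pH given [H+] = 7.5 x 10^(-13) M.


pH = -log10([H+])
pH = -log10(7.5 x 10^(-13))
pH = 12.1249

12.1249


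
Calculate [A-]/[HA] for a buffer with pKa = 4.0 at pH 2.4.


[A-]/[HA] = 10^(pH - pKa)
= 10^(2.4 - 4.0)
= 0.0251

0.0251


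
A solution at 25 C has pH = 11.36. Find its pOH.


pOH = 14 - pH
pOH = 14 - 11.36
pOH = 2.64

2.64


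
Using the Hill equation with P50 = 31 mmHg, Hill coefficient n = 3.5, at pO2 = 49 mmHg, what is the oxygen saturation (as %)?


Y = pO2^n / (P50^n + pO2^n)
Y = 49^3.5 / (31^3.5 + 49^3.5)
Y = 83.24%

83.24%


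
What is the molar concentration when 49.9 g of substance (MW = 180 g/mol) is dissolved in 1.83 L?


C = (mass / MW) / volume
C = (49.9 / 180) / 1.83
C = 0.1515 M

0.1515 M


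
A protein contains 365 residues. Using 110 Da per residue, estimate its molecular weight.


MW = n_residues * 110 Da
MW = 365 * 110
MW = 40150 Da

40150 Da


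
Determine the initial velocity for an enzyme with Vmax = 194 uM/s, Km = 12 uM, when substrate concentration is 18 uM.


v = Vmax * [S] / (Km + [S])
v = 194 * 18 / (12 + 18)
v = 116.4 uM/s

116.4 uM/s


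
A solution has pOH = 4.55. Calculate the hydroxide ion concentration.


[OH-] = 10^(-pOH)
[OH-] = 10^(-4.55)
[OH-] = 2.818e-05 M

2.818e-05 M


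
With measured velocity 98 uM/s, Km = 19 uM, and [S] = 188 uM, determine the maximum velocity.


Vmax = v * (Km + [S]) / [S]
Vmax = 98 * (19 + 188) / 188
Vmax = 107.9043 uM/s

107.9043 uM/s


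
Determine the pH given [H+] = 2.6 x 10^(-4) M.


pH = -log10([H+])
pH = -log10(2.6 x 10^(-4))
pH = 3.585

3.585


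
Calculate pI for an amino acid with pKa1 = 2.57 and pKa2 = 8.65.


pI = (pKa1 + pKa2) / 2
pI = (2.57 + 8.65) / 2
pI = 5.61

5.61


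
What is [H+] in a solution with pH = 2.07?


[H+] = 10^(-pH)
[H+] = 10^(-2.07)
[H+] = 0.0085 M

0.0085 M


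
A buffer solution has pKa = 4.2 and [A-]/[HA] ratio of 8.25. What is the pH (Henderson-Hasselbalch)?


pH = pKa + log10([A-]/[HA])
pH = 4.2 + log10(8.25)
pH = 5.1165

5.1165


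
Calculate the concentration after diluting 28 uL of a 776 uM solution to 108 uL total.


C2 = C1 * V1 / V2
C2 = 776 * 28 / 108
C2 = 201.1852 uM

201.1852 uM


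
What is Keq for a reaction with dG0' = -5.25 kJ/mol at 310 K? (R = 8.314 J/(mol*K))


Keq = exp(-dG0 * 1000 / (R * T))
Keq = exp(-(-5.25) * 1000 / (8.314 * 310))
Keq = 7.6674

7.6674


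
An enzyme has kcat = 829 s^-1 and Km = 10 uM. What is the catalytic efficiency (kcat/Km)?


Catalytic efficiency = kcat / Km
= 829 / 10
= 82.9 uM^-1*s^-1

82.9 uM^-1*s^-1


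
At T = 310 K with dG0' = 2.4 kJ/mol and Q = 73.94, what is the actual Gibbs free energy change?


dG = dG0' + RT * ln(Q) / 1000
dG = 2.4 + 8.314 * 310 * ln(73.94) / 1000
dG = 13.4909 kJ/mol

13.4909 kJ/mol


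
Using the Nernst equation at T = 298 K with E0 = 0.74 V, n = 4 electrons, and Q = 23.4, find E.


E = E0 - (RT/nF) * ln(Q)
E = 0.74 - (8.314 * 298 / (4 * 96485)) * ln(23.4)
E = 0.7198 V

0.7198 V


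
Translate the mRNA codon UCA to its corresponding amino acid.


Standard genetic code lookup.
Codon UCA -> Ser

Ser


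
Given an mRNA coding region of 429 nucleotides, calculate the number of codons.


codons = nucleotides / 3
codons = 429 / 3 = 143

143


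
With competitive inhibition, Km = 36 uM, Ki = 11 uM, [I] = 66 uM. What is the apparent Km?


Km_app = Km * (1 + [I]/Ki)
Km_app = 36 * (1 + 66/11)
Km_app = 252.0 uM

252.0 uM


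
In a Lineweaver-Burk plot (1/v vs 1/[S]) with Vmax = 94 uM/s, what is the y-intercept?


y-intercept = 1/Vmax
= 1/94
= 0.0106 s/uM

0.0106 s/uM


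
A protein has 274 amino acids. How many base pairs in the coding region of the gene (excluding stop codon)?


Each amino acid = 1 codon = 3 bp
bp = 274 * 3 = 822 bp

822 bp


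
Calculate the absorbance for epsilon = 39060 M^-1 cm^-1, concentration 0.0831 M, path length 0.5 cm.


A = epsilon * c * l
A = 39060 * 0.0831 * 0.5
A = 1622.943

1622.943


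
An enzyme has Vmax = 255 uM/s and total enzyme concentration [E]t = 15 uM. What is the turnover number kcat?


kcat = Vmax / [E]t
kcat = 255 / 15
kcat = 17.0 s^-1

17.0 s^-1


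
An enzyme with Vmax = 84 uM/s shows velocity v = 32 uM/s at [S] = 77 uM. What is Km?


Km = [S] * (Vmax - v) / v
Km = 77 * (84 - 32) / 32
Km = 125.125 uM

125.125 uM


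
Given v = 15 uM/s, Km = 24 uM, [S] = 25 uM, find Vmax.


Vmax = v * (Km + [S]) / [S]
Vmax = 15 * (24 + 25) / 25
Vmax = 29.4 uM/s

29.4 uM/s


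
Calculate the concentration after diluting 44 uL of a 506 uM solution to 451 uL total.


C2 = C1 * V1 / V2
C2 = 506 * 44 / 451
C2 = 49.3659 uM

49.3659 uM


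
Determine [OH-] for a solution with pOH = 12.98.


[OH-] = 10^(-pOH)
[OH-] = 10^(-12.98)
[OH-] = 1.047e-13 M

1.047e-13 M


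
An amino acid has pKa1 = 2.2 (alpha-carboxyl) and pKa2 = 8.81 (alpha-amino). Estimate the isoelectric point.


pI = (pKa1 + pKa2) / 2
pI = (2.2 + 8.81) / 2
pI = 5.505

5.505


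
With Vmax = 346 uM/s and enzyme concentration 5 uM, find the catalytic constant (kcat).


kcat = Vmax / [E]t
kcat = 346 / 5
kcat = 69.2 s^-1

69.2 s^-1


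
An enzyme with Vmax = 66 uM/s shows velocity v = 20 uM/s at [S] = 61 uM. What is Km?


Km = [S] * (Vmax - v) / v
Km = 61 * (66 - 20) / 20
Km = 140.3 uM

140.3 uM


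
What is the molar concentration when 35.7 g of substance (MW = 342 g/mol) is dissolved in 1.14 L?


C = (mass / MW) / volume
C = (35.7 / 342) / 1.14
C = 0.0916 M

0.0916 M


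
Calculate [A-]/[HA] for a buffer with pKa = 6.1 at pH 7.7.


[A-]/[HA] = 10^(pH - pKa)
= 10^(7.7 - 6.1)
= 39.8107

39.8107


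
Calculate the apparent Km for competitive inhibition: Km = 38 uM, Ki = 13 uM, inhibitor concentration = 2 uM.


Km_app = Km * (1 + [I]/Ki)
Km_app = 38 * (1 + 2/13)
Km_app = 43.8462 uM

43.8462 uM


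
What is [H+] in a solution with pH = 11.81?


[H+] = 10^(-pH)
[H+] = 10^(-11.81)
[H+] = 1.549e-12 M

1.549e-12 M


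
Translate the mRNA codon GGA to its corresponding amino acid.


Standard genetic code lookup.
Codon GGA -> Gly

Gly


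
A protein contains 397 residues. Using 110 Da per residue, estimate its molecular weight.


MW = n_residues * 110 Da
MW = 397 * 110
MW = 43670 Da

43670 Da


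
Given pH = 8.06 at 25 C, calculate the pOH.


pOH = 14 - pH
pOH = 14 - 8.06
pOH = 5.94

5.94


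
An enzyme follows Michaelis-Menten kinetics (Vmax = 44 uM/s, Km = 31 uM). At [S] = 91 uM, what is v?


v = Vmax * [S] / (Km + [S])
v = 44 * 91 / (31 + 91)
v = 32.8197 uM/s

32.8197 uM/s


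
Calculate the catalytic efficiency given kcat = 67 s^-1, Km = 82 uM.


Catalytic efficiency = kcat / Km
= 67 / 82
= 0.8171 uM^-1*s^-1

0.8171 uM^-1*s^-1


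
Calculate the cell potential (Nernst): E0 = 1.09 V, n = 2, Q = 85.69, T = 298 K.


E = E0 - (RT/nF) * ln(Q)
E = 1.09 - (8.314 * 298 / (2 * 96485)) * ln(85.69)
E = 1.0329 V

1.0329 V


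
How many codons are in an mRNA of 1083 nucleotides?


codons = nucleotides / 3
codons = 1083 / 3 = 361

361


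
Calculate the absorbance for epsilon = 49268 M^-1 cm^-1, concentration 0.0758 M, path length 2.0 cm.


A = epsilon * c * l
A = 49268 * 0.0758 * 2.0
A = 7469.0288

7469.0288


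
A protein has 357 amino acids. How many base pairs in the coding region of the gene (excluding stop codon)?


Each amino acid = 1 codon = 3 bp
bp = 357 * 3 = 1071 bp

1071 bp


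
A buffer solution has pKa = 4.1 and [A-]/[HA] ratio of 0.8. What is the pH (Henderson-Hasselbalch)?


pH = pKa + log10([A-]/[HA])
pH = 4.1 + log10(0.8)
pH = 4.0031

4.0031


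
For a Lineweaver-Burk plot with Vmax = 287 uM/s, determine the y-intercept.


y-intercept = 1/Vmax
= 1/287
= 0.0035 s/uM

0.0035 s/uM


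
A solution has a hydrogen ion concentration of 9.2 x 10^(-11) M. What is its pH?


pH = -log10([H+])
pH = -log10(9.2 x 10^(-11))
pH = 10.0362

10.0362


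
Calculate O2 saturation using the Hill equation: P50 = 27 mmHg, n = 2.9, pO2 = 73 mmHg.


Y = pO2^n / (P50^n + pO2^n)
Y = 73^2.9 / (27^2.9 + 73^2.9)
Y = 94.71%

94.71%


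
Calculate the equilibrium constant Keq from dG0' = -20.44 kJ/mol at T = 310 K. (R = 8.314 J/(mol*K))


Keq = exp(-dG0 * 1000 / (R * T))
Keq = exp(-(-20.44) * 1000 / (8.314 * 310))
Keq = 2781.254

2781.254


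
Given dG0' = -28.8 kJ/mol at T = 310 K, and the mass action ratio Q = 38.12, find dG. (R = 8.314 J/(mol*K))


dG = dG0' + RT * ln(Q) / 1000
dG = -28.8 + 8.314 * 310 * ln(38.12) / 1000
dG = -19.4166 kJ/mol

-19.4166 kJ/mol


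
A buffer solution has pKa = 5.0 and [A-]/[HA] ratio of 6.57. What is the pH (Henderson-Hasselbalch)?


pH = pKa + log10([A-]/[HA])
pH = 5.0 + log10(6.57)
pH = 5.8176

5.8176


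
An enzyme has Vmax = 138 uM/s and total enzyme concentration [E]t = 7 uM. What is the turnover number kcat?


kcat = Vmax / [E]t
kcat = 138 / 7
kcat = 19.7143 s^-1

19.7143 s^-1


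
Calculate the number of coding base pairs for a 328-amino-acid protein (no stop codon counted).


Each amino acid = 1 codon = 3 bp
bp = 328 * 3 = 984 bp

984 bp


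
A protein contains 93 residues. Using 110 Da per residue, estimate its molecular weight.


MW = n_residues * 110 Da
MW = 93 * 110
MW = 10230 Da

10230 Da


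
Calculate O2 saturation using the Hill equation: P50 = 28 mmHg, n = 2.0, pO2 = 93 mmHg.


Y = pO2^n / (P50^n + pO2^n)
Y = 93^2.0 / (28^2.0 + 93^2.0)
Y = 91.69%

91.69%


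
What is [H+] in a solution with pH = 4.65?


[H+] = 10^(-pH)
[H+] = 10^(-4.65)
[H+] = 2.239e-05 M

2.239e-05 M


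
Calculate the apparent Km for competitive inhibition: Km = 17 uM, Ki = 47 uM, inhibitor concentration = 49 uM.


Km_app = Km * (1 + [I]/Ki)
Km_app = 17 * (1 + 49/47)
Km_app = 34.7234 uM

34.7234 uM


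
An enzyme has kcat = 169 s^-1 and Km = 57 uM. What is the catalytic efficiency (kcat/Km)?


Catalytic efficiency = kcat / Km
= 169 / 57
= 2.9649 uM^-1*s^-1

2.9649 uM^-1*s^-1


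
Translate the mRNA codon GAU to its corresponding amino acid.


Standard genetic code lookup.
Codon GAU -> Asp

Asp
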